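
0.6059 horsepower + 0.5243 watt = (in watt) 452.3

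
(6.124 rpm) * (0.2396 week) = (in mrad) 9.293e+07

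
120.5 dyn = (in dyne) 120.5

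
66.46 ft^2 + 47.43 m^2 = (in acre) 0.01325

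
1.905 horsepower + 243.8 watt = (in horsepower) 2.232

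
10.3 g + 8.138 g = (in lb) 0.04065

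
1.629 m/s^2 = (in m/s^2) 1.629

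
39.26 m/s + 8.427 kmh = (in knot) 80.87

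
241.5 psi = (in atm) 16.43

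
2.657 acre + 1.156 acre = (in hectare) 1.543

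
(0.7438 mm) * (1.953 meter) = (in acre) 3.59e-07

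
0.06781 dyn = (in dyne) 0.06781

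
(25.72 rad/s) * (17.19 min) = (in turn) 4222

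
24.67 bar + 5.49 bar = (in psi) 437.4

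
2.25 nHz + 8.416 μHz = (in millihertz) 0.008418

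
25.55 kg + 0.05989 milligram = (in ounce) 901.2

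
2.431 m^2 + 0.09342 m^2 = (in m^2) 2.524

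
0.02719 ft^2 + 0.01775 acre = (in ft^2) 773.2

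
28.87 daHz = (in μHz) 2.887e+08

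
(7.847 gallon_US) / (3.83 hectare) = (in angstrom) 7756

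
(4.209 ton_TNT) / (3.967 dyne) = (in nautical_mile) 2.397e+11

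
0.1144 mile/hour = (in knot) 0.09941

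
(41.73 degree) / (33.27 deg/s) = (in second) 1.254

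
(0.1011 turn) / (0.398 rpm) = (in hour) 0.004234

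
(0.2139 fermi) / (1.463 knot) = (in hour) 7.895e-20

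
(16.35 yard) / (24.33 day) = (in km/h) 2.56e-05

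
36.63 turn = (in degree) 1.319e+04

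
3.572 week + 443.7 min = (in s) 2.187e+06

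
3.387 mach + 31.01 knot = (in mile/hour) 2615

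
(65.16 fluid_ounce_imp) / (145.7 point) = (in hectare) 3.602e-06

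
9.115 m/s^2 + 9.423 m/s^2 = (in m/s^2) 18.54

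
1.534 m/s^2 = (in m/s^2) 1.534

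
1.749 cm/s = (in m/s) 0.01749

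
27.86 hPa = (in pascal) 2786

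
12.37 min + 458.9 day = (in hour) 1.101e+04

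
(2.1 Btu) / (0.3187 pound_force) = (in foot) 5128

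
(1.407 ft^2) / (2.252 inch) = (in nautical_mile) 0.001234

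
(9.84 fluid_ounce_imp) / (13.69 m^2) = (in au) 1.365e-16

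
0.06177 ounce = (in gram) 1.751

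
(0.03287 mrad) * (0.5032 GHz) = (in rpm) 1.579e+05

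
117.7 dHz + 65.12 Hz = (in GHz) 7.689e-08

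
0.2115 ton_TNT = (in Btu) 8.387e+05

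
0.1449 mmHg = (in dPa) 193.2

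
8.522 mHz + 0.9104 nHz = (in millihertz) 8.522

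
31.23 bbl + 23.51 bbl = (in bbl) 54.74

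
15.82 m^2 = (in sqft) 170.3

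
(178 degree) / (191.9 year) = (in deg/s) 2.941e-08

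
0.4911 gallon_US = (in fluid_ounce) 62.86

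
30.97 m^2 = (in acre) 0.007653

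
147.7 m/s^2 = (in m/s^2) 147.7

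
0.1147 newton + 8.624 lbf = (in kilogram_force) 3.923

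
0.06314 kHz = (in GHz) 6.314e-08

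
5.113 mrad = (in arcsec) 1055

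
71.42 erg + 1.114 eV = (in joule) 7.142e-06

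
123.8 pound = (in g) 5.615e+04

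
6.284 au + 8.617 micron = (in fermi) 9.401e+26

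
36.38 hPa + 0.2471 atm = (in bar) 0.2868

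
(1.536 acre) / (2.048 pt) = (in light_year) 9.094e-10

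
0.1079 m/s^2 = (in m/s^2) 0.1079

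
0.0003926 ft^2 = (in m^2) 3.647e-05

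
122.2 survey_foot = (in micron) 3.725e+07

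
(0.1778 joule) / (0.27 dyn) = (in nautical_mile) 35.56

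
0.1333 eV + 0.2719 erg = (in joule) 2.719e-08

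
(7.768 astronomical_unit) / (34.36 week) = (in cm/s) 5.592e+06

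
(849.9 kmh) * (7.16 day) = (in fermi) 1.46e+23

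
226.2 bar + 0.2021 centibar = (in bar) 226.2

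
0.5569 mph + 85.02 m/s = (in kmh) 307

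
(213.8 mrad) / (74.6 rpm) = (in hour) 7.602e-06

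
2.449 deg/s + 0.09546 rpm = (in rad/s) 0.05274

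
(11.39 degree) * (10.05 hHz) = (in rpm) 1908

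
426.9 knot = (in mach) 0.645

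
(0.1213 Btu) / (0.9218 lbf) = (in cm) 3121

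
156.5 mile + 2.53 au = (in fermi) 3.785e+26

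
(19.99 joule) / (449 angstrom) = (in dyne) 4.452e+13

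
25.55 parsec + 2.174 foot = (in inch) 3.104e+19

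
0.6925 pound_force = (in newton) 3.08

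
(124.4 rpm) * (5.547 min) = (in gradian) 2.76e+05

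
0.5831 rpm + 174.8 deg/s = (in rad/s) 3.112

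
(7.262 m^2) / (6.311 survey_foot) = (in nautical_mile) 0.002038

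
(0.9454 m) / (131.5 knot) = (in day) 1.617e-07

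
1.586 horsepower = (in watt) 1183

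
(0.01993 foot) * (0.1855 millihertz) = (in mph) 2.521e-06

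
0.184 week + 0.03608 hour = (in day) 1.29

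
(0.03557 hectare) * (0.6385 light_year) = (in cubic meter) 2.149e+18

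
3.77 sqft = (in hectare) 3.502e-05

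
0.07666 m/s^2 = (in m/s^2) 0.07666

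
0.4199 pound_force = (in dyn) 1.868e+05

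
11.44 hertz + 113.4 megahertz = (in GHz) 0.1134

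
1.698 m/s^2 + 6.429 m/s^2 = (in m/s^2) 8.127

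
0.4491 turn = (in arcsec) 5.82e+05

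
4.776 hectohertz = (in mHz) 4.776e+05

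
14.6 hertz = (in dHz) 146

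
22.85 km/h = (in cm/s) 634.7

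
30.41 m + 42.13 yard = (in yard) 75.39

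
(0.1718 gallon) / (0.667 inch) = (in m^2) 0.03839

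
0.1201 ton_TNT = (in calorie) 1.201e+08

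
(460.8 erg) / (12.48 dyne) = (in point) 1047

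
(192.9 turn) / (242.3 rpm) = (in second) 47.77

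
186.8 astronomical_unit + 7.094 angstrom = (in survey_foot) 9.168e+13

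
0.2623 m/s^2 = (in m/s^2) 0.2623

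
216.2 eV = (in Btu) 3.283e-20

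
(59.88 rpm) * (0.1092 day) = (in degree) 3.39e+06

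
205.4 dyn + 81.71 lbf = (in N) 363.5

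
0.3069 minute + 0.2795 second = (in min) 0.3116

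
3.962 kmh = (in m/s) 1.101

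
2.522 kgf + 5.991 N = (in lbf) 6.907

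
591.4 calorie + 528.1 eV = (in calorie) 591.4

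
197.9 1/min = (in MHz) 3.298e-06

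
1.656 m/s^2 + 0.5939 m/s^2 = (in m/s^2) 2.25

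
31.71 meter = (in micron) 3.171e+07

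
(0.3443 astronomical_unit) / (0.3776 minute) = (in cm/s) 2.273e+11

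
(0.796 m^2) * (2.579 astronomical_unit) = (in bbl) 1.932e+12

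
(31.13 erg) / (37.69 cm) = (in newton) 8.259e-06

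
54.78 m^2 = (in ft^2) 589.6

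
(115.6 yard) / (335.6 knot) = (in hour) 0.0001701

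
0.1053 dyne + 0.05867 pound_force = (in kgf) 0.02661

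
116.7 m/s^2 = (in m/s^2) 116.7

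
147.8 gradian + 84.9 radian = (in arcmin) 2.998e+05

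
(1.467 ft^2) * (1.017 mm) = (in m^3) 0.0001386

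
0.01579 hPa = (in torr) 0.01184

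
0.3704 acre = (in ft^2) 1.613e+04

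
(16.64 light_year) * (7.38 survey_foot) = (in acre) 8.75e+13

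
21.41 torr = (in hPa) 28.54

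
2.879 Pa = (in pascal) 2.879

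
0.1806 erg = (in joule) 1.806e-08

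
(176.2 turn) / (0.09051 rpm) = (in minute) 1947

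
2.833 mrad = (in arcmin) 9.739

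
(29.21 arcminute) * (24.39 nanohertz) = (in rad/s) 2.072e-10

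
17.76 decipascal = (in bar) 1.776e-05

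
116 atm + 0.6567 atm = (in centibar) 1.182e+04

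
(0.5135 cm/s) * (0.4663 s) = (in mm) 2.394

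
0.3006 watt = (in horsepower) 0.0004031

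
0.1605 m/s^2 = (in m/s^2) 0.1605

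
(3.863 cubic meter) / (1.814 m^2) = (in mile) 0.001323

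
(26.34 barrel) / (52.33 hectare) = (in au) 5.349e-17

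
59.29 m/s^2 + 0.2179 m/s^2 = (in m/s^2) 59.51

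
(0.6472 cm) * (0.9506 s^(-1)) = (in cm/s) 0.6152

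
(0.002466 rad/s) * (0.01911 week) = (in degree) 1633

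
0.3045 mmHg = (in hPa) 0.406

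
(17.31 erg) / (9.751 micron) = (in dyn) 1.775e+04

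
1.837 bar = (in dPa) 1.837e+06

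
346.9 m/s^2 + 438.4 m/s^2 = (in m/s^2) 785.3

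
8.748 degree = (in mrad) 152.7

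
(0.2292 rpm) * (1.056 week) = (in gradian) 9.759e+05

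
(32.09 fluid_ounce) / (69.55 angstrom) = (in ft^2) 1.469e+06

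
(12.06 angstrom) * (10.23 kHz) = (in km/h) 4.441e-05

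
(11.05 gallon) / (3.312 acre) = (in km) 3.121e-09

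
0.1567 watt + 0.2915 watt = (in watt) 0.4482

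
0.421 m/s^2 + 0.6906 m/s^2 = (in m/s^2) 1.112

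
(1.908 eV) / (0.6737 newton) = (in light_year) 4.796e-35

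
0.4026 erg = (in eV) 2.513e+11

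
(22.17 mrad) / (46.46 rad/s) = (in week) 7.89e-10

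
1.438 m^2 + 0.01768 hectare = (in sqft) 1919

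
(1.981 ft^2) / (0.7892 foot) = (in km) 0.0007651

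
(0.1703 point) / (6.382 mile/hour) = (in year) 6.677e-13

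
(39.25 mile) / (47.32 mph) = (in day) 0.03456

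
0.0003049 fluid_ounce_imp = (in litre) 8.663e-06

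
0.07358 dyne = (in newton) 7.358e-07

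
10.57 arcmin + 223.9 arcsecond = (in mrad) 4.16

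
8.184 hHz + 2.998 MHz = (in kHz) 2999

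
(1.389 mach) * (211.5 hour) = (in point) 1.021e+12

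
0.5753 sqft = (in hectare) 5.345e-06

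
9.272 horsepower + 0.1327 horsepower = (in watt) 7013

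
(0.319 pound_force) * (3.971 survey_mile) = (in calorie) 2167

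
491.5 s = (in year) 1.559e-05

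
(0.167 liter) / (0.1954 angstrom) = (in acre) 2112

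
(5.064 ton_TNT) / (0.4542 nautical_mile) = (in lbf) 5.663e+06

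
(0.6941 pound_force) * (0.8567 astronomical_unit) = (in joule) 3.957e+11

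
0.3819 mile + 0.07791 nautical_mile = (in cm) 7.589e+04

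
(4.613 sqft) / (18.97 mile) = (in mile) 8.723e-09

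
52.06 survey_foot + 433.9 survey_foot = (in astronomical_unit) 9.901e-10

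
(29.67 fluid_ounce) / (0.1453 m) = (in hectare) 6.039e-07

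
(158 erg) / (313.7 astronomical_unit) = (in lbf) 7.569e-20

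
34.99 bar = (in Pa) 3.499e+06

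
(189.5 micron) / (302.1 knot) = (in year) 3.866e-14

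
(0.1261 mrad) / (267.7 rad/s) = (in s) 4.71e-07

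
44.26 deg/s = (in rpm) 7.377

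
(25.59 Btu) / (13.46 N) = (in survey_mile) 1.246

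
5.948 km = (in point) 1.686e+07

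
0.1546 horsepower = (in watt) 115.3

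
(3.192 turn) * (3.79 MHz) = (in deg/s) 4.355e+09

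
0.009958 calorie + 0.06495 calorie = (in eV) 1.956e+18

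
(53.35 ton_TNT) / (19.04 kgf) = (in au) 0.007991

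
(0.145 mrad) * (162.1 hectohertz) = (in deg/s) 134.7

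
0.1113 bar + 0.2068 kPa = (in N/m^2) 1.134e+04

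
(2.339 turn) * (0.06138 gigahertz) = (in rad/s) 9.021e+08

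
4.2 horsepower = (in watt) 3132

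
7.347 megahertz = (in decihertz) 7.347e+07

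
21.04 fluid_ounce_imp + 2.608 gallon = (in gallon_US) 2.766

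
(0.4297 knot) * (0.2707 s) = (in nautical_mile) 3.231e-05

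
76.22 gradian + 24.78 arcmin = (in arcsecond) 2.484e+05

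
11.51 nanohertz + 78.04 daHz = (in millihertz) 7.804e+05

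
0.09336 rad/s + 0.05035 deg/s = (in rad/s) 0.09424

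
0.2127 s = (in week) 3.517e-07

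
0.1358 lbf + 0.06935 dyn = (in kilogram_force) 0.0616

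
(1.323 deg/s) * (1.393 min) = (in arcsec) 3.981e+05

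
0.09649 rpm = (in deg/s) 0.5789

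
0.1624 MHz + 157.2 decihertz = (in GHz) 0.0001624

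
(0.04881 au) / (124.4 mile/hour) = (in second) 1.313e+08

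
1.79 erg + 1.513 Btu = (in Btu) 1.513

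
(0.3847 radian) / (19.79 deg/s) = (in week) 1.842e-06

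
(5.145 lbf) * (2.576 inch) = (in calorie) 0.3579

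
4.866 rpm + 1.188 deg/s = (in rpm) 5.064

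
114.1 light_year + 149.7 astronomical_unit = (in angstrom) 1.079e+28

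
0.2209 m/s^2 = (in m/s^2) 0.2209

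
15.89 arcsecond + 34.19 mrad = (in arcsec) 7068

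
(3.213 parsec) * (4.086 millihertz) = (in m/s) 4.051e+14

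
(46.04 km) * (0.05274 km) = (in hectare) 242.8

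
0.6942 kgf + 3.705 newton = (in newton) 10.51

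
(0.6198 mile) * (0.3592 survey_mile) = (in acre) 142.5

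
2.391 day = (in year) 0.006551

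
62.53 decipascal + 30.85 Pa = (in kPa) 0.0371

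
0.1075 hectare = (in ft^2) 1.157e+04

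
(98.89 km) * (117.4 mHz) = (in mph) 2.597e+04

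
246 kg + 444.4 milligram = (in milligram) 2.46e+08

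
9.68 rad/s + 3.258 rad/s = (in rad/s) 12.94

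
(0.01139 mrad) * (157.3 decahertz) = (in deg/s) 1.027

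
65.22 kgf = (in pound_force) 143.8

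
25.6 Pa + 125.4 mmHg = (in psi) 2.429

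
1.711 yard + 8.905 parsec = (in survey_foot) 9.015e+17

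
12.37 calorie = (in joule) 51.76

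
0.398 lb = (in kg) 0.1805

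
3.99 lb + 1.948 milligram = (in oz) 63.84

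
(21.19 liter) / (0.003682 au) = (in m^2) 3.847e-11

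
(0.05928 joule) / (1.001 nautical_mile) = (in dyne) 3.198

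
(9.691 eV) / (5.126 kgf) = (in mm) 3.089e-17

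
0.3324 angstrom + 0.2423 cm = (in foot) 0.007949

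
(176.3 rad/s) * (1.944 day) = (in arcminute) 1.018e+11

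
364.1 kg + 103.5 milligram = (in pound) 802.7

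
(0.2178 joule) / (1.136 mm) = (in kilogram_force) 19.55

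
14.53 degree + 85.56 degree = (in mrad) 1747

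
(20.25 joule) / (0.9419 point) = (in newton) 6.094e+04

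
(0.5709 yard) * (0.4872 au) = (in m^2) 3.805e+10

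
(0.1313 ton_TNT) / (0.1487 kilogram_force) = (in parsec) 1.221e-08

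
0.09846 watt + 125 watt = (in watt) 125.1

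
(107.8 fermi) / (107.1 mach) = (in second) 2.956e-18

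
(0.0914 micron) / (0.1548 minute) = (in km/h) 3.543e-08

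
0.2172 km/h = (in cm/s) 6.033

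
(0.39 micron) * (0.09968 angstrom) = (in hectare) 3.888e-22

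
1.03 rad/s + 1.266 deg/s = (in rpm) 10.05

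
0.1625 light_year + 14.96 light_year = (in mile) 8.89e+13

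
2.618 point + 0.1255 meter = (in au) 8.451e-13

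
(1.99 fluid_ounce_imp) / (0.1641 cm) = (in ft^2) 0.3709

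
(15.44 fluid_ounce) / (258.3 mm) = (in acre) 4.368e-07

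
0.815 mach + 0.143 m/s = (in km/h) 999.5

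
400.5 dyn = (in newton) 0.004005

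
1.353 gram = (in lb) 0.002983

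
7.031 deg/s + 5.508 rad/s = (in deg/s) 322.6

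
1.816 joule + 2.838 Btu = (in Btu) 2.84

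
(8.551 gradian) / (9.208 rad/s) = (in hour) 4.052e-06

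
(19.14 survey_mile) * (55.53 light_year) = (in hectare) 1.618e+18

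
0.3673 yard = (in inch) 13.22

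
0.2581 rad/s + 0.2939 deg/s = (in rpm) 2.514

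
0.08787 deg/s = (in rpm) 0.01465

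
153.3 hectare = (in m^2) 1.533e+06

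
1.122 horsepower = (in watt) 836.7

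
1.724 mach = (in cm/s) 5.87e+04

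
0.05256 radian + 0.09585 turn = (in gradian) 41.69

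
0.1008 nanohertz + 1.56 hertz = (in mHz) 1560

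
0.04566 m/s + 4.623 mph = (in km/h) 7.604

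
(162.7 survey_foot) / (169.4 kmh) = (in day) 1.22e-05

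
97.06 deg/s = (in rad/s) 1.694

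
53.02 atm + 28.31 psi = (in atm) 54.95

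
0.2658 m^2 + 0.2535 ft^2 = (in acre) 7.15e-05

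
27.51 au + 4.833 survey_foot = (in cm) 4.115e+14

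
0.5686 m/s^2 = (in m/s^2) 0.5686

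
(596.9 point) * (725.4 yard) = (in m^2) 139.7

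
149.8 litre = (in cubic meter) 0.1498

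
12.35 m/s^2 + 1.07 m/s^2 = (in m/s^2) 13.42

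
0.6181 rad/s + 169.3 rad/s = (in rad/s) 169.9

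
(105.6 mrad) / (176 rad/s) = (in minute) 1e-05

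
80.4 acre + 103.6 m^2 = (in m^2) 3.255e+05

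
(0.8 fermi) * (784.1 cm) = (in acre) 1.55e-18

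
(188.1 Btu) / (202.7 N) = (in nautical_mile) 0.5287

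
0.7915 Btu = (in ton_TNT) 1.996e-07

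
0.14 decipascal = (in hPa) 0.00014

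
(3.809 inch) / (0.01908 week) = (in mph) 1.875e-05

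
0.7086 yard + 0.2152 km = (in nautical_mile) 0.1165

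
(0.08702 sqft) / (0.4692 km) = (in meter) 1.723e-05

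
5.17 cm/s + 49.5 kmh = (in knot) 26.83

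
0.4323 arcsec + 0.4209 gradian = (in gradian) 0.421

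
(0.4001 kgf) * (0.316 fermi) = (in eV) 7739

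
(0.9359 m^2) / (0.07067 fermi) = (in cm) 1.324e+18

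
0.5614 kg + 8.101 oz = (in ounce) 27.9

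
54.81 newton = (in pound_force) 12.32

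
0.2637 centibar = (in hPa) 2.637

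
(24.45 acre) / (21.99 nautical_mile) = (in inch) 95.65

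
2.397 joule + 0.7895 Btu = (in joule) 835.4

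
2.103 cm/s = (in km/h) 0.07571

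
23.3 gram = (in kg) 0.0233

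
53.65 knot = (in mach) 0.08106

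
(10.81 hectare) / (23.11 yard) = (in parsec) 1.658e-13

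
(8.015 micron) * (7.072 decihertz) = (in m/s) 5.668e-06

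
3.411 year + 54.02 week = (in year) 4.447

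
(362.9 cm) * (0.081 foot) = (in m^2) 0.0896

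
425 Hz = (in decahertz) 42.5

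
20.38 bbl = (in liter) 3240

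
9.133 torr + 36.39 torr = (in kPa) 6.069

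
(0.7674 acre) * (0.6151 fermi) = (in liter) 1.91e-09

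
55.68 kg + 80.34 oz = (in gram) 5.796e+04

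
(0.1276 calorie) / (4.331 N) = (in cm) 12.33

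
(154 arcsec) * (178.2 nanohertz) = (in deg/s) 7.623e-09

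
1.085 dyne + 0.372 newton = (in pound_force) 0.08363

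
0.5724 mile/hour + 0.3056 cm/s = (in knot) 0.5033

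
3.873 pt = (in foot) 0.004483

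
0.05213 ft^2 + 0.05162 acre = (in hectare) 0.02089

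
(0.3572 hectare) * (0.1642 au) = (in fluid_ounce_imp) 3.088e+18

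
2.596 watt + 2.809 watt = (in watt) 5.405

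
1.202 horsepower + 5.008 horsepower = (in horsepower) 6.21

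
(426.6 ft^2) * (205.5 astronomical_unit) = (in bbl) 7.663e+15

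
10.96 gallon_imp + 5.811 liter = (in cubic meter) 0.05564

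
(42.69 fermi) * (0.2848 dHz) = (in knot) 2.363e-15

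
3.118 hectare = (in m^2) 3.118e+04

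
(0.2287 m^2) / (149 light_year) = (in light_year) 1.715e-35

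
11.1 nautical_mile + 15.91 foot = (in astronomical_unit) 1.374e-07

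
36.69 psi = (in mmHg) 1897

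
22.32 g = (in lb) 0.04921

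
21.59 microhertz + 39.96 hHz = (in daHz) 399.6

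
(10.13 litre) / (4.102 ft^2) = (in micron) 2.658e+04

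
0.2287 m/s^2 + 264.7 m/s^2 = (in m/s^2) 264.9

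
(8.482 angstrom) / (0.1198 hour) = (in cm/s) 1.967e-10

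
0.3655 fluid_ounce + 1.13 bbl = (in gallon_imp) 39.52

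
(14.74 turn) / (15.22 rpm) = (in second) 58.11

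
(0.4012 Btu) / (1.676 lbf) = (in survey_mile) 0.03528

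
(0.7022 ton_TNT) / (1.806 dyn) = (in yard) 1.779e+14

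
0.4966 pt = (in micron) 175.2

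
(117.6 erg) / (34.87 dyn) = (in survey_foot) 0.1106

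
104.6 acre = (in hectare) 42.33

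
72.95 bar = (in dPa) 7.295e+07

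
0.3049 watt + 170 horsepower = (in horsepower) 170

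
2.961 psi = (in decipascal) 2.042e+05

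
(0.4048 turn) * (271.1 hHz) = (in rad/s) 6.895e+04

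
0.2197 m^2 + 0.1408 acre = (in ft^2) 6136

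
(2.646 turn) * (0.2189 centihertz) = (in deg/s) 2.085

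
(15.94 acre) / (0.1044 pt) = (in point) 4.965e+12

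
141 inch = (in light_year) 3.786e-16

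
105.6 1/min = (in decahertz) 0.176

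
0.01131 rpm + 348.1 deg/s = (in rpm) 58.03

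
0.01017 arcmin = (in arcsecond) 0.6102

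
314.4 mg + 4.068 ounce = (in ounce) 4.079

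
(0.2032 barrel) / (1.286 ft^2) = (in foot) 0.8872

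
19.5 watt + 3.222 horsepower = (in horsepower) 3.248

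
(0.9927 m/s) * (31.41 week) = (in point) 5.346e+10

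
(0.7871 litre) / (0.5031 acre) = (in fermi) 3.866e+08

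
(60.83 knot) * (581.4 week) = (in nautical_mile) 5.942e+06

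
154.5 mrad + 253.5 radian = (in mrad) 2.537e+05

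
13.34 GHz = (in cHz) 1.334e+12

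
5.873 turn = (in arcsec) 7.611e+06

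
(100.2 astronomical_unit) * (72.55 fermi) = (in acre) 0.0002687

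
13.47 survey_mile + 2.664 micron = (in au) 1.449e-07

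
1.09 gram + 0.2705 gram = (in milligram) 1361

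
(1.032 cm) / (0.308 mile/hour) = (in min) 0.001249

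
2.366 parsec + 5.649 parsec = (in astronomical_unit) 1.653e+06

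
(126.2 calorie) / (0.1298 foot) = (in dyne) 1.335e+09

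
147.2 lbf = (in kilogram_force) 66.77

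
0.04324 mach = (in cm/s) 1472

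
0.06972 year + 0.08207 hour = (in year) 0.06973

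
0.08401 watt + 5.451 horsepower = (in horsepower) 5.451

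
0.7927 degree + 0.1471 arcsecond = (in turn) 0.002202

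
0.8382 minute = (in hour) 0.01397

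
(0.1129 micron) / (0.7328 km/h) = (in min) 9.244e-09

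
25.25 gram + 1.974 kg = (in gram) 1999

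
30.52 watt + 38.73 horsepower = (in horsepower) 38.77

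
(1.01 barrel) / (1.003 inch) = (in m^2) 6.303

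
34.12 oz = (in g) 967.3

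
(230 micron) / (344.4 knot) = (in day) 1.502e-11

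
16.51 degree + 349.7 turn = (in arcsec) 4.533e+08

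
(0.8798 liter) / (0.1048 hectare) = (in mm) 0.0008395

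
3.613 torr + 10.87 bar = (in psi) 157.7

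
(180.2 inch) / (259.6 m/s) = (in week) 2.915e-08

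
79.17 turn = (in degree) 2.85e+04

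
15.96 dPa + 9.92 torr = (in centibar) 1.324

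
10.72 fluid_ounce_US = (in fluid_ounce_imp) 11.16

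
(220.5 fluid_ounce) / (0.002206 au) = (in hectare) 1.976e-15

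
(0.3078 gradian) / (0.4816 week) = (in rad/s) 1.66e-08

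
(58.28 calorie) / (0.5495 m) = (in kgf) 45.25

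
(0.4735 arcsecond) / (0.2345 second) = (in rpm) 9.348e-05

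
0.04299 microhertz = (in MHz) 4.299e-14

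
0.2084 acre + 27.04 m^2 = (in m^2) 870.4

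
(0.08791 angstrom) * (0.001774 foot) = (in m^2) 4.753e-15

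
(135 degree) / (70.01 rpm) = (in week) 5.314e-07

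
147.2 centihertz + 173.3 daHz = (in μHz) 1.734e+09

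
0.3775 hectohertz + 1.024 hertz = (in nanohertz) 3.877e+10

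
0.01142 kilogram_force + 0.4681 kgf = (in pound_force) 1.057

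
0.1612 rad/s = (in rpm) 1.539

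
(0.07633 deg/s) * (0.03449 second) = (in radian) 4.595e-05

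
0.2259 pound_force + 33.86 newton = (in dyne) 3.486e+06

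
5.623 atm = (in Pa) 5.698e+05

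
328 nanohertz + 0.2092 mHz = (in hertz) 0.0002095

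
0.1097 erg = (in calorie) 2.622e-09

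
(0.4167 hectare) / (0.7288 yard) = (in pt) 1.772e+07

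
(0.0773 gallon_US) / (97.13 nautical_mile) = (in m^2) 1.627e-09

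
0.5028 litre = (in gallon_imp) 0.1106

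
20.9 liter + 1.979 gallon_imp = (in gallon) 7.898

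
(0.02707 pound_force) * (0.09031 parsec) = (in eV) 2.094e+33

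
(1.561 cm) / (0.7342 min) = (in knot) 0.0006888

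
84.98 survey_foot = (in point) 7.342e+04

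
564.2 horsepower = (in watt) 4.207e+05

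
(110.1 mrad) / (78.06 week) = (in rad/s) 2.332e-09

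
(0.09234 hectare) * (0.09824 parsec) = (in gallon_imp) 6.157e+20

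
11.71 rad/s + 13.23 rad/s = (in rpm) 238.2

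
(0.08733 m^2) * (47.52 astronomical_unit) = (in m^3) 6.208e+11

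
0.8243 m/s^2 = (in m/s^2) 0.8243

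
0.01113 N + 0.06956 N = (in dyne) 8069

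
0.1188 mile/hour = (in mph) 0.1188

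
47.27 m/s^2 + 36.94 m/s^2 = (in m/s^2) 84.21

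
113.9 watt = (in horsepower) 0.1527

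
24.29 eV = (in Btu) 3.689e-21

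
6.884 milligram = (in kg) 6.884e-06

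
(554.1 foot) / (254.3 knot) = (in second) 1.291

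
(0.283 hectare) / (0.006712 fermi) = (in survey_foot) 1.383e+21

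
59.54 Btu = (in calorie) 1.501e+04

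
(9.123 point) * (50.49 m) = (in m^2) 0.1625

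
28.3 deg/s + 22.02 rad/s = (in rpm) 215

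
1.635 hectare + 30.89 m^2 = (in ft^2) 1.763e+05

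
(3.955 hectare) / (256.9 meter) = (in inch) 6061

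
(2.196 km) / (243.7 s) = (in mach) 0.02646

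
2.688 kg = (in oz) 94.82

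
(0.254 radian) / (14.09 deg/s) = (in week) 1.708e-06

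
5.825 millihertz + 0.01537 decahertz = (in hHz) 0.001595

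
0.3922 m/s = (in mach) 0.001152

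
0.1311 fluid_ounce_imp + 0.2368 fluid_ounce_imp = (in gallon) 0.002761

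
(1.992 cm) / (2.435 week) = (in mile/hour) 3.026e-08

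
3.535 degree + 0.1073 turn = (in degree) 42.16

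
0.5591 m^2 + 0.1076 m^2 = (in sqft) 7.176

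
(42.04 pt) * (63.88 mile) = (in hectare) 0.1525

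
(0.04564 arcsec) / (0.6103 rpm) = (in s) 3.462e-06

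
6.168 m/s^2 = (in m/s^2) 6.168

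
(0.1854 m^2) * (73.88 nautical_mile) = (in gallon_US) 6.701e+06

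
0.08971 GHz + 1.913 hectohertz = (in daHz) 8.971e+06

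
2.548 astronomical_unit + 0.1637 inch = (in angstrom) 3.812e+21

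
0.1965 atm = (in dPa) 1.991e+05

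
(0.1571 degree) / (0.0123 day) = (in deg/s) 0.0001478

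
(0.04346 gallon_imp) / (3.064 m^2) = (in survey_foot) 0.0002116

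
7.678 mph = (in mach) 0.01008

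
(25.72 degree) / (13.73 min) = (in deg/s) 0.03122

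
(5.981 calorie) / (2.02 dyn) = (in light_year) 1.309e-10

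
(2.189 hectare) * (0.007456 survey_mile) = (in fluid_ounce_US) 8.882e+09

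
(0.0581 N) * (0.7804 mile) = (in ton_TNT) 1.744e-08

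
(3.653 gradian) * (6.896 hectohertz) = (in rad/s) 39.57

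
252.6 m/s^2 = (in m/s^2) 252.6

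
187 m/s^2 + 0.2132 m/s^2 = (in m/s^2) 187.2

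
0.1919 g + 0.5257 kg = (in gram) 525.9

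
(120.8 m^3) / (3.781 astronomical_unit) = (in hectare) 2.136e-14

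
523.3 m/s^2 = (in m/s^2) 523.3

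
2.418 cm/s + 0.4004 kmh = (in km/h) 0.4874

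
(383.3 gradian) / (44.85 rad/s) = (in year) 4.257e-09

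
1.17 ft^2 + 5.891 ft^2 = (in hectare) 6.56e-05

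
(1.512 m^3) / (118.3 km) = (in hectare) 1.278e-09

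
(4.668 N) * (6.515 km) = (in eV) 1.898e+23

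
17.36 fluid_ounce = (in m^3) 0.0005134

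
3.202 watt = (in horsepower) 0.004294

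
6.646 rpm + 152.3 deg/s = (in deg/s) 192.2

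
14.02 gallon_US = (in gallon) 14.02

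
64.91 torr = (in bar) 0.08654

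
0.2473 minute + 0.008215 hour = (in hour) 0.01234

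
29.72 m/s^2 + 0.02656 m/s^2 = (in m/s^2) 29.75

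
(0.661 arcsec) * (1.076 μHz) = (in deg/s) 1.976e-10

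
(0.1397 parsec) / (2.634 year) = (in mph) 1.161e+08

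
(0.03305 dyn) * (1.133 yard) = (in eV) 2.137e+12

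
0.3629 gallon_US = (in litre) 1.374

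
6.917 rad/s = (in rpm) 66.05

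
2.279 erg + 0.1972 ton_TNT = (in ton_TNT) 0.1972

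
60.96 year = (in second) 1.922e+09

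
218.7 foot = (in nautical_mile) 0.03599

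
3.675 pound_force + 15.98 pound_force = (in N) 87.43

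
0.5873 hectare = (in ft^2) 6.322e+04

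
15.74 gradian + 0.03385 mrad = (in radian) 0.2473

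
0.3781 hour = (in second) 1361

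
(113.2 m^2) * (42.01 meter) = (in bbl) 2.991e+04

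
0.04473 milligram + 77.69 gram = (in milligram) 7.769e+04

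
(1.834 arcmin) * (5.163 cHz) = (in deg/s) 0.001578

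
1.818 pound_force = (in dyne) 8.087e+05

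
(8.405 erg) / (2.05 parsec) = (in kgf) 1.355e-24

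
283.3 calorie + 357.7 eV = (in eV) 7.398e+21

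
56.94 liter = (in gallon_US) 15.04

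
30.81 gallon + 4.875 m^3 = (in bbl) 31.4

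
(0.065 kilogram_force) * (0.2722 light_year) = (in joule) 1.642e+15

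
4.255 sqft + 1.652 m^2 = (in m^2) 2.047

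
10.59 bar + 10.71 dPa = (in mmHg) 7943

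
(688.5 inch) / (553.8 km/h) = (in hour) 3.158e-05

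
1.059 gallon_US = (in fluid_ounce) 135.6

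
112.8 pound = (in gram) 5.117e+04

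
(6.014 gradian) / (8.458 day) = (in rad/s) 1.293e-07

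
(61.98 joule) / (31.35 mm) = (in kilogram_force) 201.6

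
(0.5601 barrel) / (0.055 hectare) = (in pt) 0.4589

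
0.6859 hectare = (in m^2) 6859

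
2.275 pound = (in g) 1032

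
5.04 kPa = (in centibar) 5.04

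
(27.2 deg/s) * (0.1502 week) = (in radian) 4.312e+04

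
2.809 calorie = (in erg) 1.175e+08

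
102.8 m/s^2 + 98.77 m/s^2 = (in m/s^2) 201.6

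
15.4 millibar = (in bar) 0.0154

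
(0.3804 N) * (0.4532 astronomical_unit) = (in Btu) 2.444e+07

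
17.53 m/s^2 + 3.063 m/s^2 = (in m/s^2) 20.59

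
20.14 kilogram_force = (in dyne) 1.975e+07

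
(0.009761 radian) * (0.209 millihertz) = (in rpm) 1.948e-05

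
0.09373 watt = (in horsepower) 0.0001257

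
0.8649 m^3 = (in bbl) 5.44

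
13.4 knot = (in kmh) 24.82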